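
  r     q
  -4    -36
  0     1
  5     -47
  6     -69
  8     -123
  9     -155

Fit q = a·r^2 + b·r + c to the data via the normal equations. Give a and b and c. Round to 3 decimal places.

From the data, Σr^2·r^2 = 12834, Σr^2·r = 1518, Σr^2 = 222, Σr·r = 222, Σr = 24, Σ1 = 6.
And Σr^2·q = -24662, Σr·q = -2884, Σq = -429.
XᵀX·[a, b, c]ᵀ = Xᵀq becomes [[12834, 1518, 222]; [1518, 222, 24]; [222, 24, 6]]·[a, b, c]ᵀ = [-24662, -2884, -429]ᵀ.
Solving the 3×3 system (Gaussian elimination) gives a = -983/490, b = 671/882, c = -698/2205.

a = -2.006, b = 0.761, c = -0.317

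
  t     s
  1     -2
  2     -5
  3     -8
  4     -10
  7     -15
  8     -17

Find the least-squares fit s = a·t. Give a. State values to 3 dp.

Normal-equation sums: Σt·t = 143.
For Mᵀs: Σt·s = -317.
Normal equations: [[143]]·[a]ᵀ = [-317]ᵀ.
Hence a = -317 / 143 ≈ -2.21678.

a = -2.217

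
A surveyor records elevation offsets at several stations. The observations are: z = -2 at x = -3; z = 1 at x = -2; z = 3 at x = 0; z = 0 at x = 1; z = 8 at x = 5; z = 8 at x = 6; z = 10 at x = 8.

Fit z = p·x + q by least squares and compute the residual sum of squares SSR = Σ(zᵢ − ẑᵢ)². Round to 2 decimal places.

SSR = 12.61

Setting ∂/∂p … = 0 gives: 139·p + 15·q = 172;  15·p + 7·q = 28.
(Σx·x = 139, Σx = 15, Σ1 = 7, Σx·z = 172, Σz = 28.)
Eliminating q: 7·(row 1) − 15·(row 2) gives 748·p = 7·172 − 15·28 = 784, so p = 196/187.
Then q = (28 − 15·(196/187))/7 = 328/187.
Residuals: -114/187, 251/187, 233/187, -524/187, 188/187, -8/187, -26/187; SSR = 2358/187.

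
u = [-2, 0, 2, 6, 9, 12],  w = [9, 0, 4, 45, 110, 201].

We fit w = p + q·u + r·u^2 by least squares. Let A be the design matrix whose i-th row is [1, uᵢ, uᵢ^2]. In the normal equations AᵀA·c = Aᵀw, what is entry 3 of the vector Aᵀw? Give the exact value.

39526

Entry 3 ↔ basis u^2, so (Aᵀw)_{3} = Σᵢ (u^2)·wᵢ = (4)·(9) + (0)·(0) + (4)·(4) + (36)·(45) + (81)·(110) + (144)·(201) = 39526.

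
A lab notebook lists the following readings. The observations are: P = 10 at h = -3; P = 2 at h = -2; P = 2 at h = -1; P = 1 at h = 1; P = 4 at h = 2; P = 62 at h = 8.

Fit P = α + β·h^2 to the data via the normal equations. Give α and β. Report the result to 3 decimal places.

Normal-equation sums: Σ1 = 6, Σh^2 = 83, Σh^2·h^2 = 4211.
And ΣP = 81, Σh^2·P = 4085.
MᵀM·[α, β]ᵀ = MᵀP becomes [[6, 83]; [83, 4211]]·[α, β]ᵀ = [81, 4085]ᵀ.
det = 6·4211 − 83² = 18377.
α = (81·4211 − 83·4085)/18377 = 2036/18377; β = (6·4085 − 83·81)/18377 = 17787/18377.

α = 0.111, β = 0.968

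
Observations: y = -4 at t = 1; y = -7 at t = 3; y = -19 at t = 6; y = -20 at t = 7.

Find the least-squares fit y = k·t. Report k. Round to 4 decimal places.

AᵀA·[k]ᵀ = Aᵀy reads: 95·k = -279.
(Σt·t = 95, Σt·y = -279.)
Hence k = -279 / 95 ≈ -2.93684.

k = -2.9368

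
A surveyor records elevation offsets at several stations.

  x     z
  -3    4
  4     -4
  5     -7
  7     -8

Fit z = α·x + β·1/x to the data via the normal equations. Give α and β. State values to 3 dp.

α = -1.164, β = -0.941

The normal equations are: 99·α + 4·β = -119;  4·α + (41281/176400)·β = -512/105.
(Σx·x = 99, Σx·1/x = 4, Σ1/x·1/x = 41281/176400, Σx·z = -119, Σ1/x·z = -512/105.)
Eliminating β: (41281/176400)·(row 1) − 4·(row 2) gives (140491/19600)·α = (41281/176400)·(-119) − 4·(-512/105) = -210257/25200, so α = -1471799/1264419.
Then β = ((-512/105) − 4·(-1471799/1264419))/(41281/176400) = -132160/140491.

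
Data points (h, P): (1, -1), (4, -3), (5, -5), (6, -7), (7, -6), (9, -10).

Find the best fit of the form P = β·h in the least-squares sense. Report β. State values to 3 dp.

β = -1.019

Forming XᵀX = [[208]] and XᵀP = [-212]ᵀ gives XᵀX·[β]ᵀ = XᵀP.
Hence β = -212 / 208 ≈ -1.01923.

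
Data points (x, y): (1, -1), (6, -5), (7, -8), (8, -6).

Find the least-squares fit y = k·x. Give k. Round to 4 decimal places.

k = -0.9000

From the data, Σx·x = 150.
For Aᵀy: Σx·y = -135.
k = (-135)/150 = -0.9.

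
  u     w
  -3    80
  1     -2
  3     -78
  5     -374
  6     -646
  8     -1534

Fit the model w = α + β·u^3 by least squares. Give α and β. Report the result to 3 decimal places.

Setting ∂/∂α … = 0 gives: 6·α + 854·β = -2554;  854·α + 325884·β = -975962.
Δ = 6·325884 − 854² = 1225988.
α = ((-2554)·325884 − 854·(-975962))/1225988 = 290953/306497; β = (6·(-975962) − 854·(-2554))/1225988 = -918664/306497.

α = 0.949, β = -2.997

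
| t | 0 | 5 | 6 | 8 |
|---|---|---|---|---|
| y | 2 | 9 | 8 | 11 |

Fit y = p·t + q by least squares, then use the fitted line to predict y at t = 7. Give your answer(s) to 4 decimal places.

ŷ = 9.9928

Forming MᵀM = [[125, 19]; [19, 4]] and Mᵀy = [181, 30]ᵀ gives MᵀM·[p, q]ᵀ = Mᵀy.
Determinant 125·4 − 19² = 139.
p = (181·4 − 19·30)/139 = 154/139; q = (125·30 − 19·181)/139 = 311/139.
At t = 7: ŷ = (154/139)·(7) + (311/139)·(1) = 1389/139.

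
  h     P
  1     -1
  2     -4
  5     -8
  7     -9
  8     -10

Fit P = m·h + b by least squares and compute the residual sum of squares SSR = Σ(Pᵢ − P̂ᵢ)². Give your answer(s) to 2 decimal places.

SSR = 3.25

Sums needed: Σh·h = 143, Σh = 23, Σ1 = 5.
Moment sums: Σh·P = -192, ΣP = -32.
Normal equations: [[143, 23]; [23, 5]]·[m, b]ᵀ = [-192, -32]ᵀ.
Eliminating b: 5·(row 1) − 23·(row 2) gives 186·m = 5·(-192) − 23·(-32) = -224, so m = -112/93.
Then b = ((-32) − 23·(-112/93))/5 = -80/93.
Residuals: 33/31, -68/93, -104/93, 9/31, 46/93; SSR = 302/93.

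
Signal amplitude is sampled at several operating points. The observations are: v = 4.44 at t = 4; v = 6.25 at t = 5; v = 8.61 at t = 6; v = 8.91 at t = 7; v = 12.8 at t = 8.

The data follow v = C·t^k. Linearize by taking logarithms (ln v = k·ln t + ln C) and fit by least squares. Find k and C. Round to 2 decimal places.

k = 1.43, C = 0.62

Let Y = ln v. Fitting Y = k·ln t + ln C by least squares:
XᵀX = [[15.8331, 8.8128]; [8.8128, 5]], rhs = [18.4309, 10.2128]ᵀ  (here Σln t = 8.8128, Σ(ln t)² = 15.8331, Σln v = 10.2128, Σln t·ln v = 18.4309).
Solving (det = 1.4995): k = 1.43437, ln C = -0.48562, so C = exp(-0.48562) = 0.61532.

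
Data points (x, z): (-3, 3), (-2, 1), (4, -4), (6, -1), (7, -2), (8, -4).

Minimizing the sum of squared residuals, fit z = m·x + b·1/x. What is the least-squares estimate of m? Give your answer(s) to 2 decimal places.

m = -0.35

Sums needed: Σx·x = 178, Σx·1/x = 6, Σ1/x·1/x = 13757/28224.
Right-hand side: Σx·z = -79, Σ1/x·z = -145/42.
MᵀM·[m, b]ᵀ = Mᵀz becomes [[178, 6]; [6, 13757/28224]]·[m, b]ᵀ = [-79, -145/42]ᵀ.
Eliminating b: (13757/28224)·(row 1) − 6·(row 2) gives (716341/14112)·m = (13757/28224)·(-79) − 6·(-145/42) = -502163/28224, so m = -502163/1432682.
Then b = ((-145/42) − 6·(-502163/1432682))/(13757/28224) = -1983072/716341.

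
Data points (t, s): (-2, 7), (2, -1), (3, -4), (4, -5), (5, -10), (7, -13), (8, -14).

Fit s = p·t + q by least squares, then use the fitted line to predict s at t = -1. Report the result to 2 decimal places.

XᵀX·[p, q]ᵀ = Xᵀs reads: 171·p + 27·q = -301;  27·p + 7·q = -40.
Δ = 171·7 − 27² = 468.
p = ((-301)·7 − 27·(-40))/468 = -79/36; q = (171·(-40) − 27·(-301))/468 = 11/4.
At t = -1: ŝ = (-79/36)·(-1) + (11/4)·(1) = 89/18.

ŝ = 4.94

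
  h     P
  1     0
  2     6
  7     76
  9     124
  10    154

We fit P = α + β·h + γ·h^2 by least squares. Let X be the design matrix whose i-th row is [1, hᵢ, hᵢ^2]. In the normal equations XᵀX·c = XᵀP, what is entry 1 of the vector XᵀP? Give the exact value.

360

Entry 1 ↔ basis 1, so (XᵀP)_{1} = Σᵢ Pᵢ = (1)·(0) + (1)·(6) + (1)·(76) + (1)·(124) + (1)·(154) = 360.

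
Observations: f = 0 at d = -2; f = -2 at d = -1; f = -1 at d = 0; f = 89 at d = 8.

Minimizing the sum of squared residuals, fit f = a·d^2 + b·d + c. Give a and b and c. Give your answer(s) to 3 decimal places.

MᵀM·[a, b, c]ᵀ = Mᵀf reads: 4113·a + 503·b + 69·c = 5694;  503·a + 69·b + 5·c = 714;  69·a + 5·b + 4·c = 86.
(Σd^2·d^2 = 4113, Σd^2·d = 503, Σd^2 = 69, Σd·d = 69, Σd = 5, Σ1 = 4, Σd^2·f = 5694, Σd·f = 714, Σf = 86.)
Solving the 3×3 system (Gaussian elimination) gives a = 5725/4861, b = 8961/4861, c = -5446/4861.

a = 1.178, b = 1.843, c = -1.120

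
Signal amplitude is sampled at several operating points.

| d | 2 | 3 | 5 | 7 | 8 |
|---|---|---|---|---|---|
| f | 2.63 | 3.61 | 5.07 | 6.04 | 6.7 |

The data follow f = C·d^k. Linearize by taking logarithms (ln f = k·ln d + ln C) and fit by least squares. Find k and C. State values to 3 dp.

Let Y = ln f. Fitting Y = k·ln d + ln C by least squares:
AᵀA = [[12.3883, 7.4265]; [7.4265, 5]], rhs = [12.1481, 7.5745]ᵀ  (here Σln d = 7.4265, Σ(ln d)² = 12.3883, Σln f = 7.5745, Σln d·ln f = 12.1481).
Δ = 12.3883·5 − (7.4265)² = 6.7880; k = (12.1481·5 − 7.4265·7.5745)/6.7880 = 0.66111, ln C = (12.3883·7.5745 − 7.4265·12.1481)/6.7880 = 0.53295, so C = exp(0.53295) = 1.70395.

k = 0.661, C = 1.704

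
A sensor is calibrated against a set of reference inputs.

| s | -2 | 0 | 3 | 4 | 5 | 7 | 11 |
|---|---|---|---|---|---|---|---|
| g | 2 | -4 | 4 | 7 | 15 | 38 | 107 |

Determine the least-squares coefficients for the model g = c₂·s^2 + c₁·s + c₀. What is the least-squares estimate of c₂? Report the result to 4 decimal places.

c₂ = 1.0142

With design matrix X, XᵀX = [[18020, 1882, 224]; [1882, 224, 28]; [224, 28, 7]] and Xᵀg = [15340, 1554, 169]ᵀ.
Row-reducing yields c₂ = 61669/60807, c₁ = -66224/60807, c₀ = -561067/141883.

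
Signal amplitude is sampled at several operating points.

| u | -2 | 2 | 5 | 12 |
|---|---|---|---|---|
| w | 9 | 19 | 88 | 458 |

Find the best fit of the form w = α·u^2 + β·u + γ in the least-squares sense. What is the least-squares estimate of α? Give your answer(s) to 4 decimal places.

Setting ∂/∂α … = 0 gives: 21393·α + 1853·β + 177·γ = 68264;  1853·α + 177·β + 17·γ = 5956;  177·α + 17·β + 4·γ = 574.
Inverting the 3×3 Gram matrix, [α, β, γ]ᵀ = [88467/29834, 10271/4262, 30476/14917]ᵀ.

α = 2.9653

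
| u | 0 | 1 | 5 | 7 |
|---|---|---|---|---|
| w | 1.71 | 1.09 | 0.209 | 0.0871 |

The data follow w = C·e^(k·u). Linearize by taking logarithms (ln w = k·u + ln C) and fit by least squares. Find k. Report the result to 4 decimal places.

k = -0.4223

Linearized form: ln w = k·u + ln C. From the 4 transformed points,
XᵀX = [[75.0000, 13.0000]; [13.0000, 4]], rhs = [-24.8258, -3.3834]ᵀ  (here Σu = 13.0000, Σ(u)² = 75.0000, Σln w = -3.3834, Σu·ln w = -24.8258).
Slope k = (n·Σu·ln w − Σu·Σln w)/(n·Σ(u)² − (Σu)²) = (4·-24.8258 − 13.0000·-3.3834)/131.0000 = -0.42228; ln C = (Σln w − k·Σu)/n = 0.52654.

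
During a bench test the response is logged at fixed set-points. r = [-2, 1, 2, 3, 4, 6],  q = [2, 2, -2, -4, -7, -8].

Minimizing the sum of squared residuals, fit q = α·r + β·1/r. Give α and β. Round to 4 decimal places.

The normal equations are: 70·α + 6·β = -94;  6·α + (245/144)·β = -53/12.
(Σr·r = 70, Σr·1/r = 6, Σ1/r·1/r = 245/144, Σr·q = -94, Σ1/r·q = -53/12.)
Eliminating β: (245/144)·(row 1) − 6·(row 2) gives (5983/72)·α = (245/144)·(-94) − 6·(-53/12) = -9607/72, so α = -9607/5983.
Then β = ((-53/12) − 6·(-9607/5983))/(245/144) = 18348/5983.

α = -1.6057, β = 3.0667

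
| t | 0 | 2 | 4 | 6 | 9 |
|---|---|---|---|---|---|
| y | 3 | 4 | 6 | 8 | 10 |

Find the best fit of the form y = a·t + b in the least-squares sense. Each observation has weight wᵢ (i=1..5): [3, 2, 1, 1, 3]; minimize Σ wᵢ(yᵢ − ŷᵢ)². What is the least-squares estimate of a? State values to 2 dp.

Entries of XᵀWX: Σwᵢ·t·t = 303, Σwᵢ·t = 41, Σwᵢ·1 = 10.
Moment sums: Σwᵢ·t·y = 358, Σwᵢ·y = 61.
Normal equations: [[303, 41]; [41, 10]]·[a, b]ᵀ = [358, 61]ᵀ.
Eliminating b: 10·(row 1) − 41·(row 2) gives 1349·a = 10·358 − 41·61 = 1079, so a = 1079/1349.
Then b = (61 − 41·(1079/1349))/10 = 3805/1349.

a = 0.80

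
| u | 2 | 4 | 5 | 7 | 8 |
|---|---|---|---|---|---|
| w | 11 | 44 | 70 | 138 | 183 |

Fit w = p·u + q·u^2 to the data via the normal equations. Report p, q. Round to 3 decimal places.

Entries of XᵀX: Σu·u = 158, Σu·u^2 = 1052, Σu^2·u^2 = 7394.
Right-hand side: Σu·w = 2978, Σu^2·w = 20972.
XᵀX·[p, q]ᵀ = Xᵀw becomes [[158, 1052]; [1052, 7394]]·[p, q]ᵀ = [2978, 20972]ᵀ.
Determinant 158·7394 − 1052² = 61548.
p = (2978·7394 − 1052·20972)/61548 = -3601/5129; q = (158·20972 − 1052·2978)/61548 = 15060/5129.

p = -0.702, q = 2.936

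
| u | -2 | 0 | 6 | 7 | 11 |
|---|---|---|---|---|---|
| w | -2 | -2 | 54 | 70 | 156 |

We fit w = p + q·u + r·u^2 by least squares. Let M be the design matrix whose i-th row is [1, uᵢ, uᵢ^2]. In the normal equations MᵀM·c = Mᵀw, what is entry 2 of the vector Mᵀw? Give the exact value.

Entry 2 ↔ basis u, so (Mᵀw)_{2} = Σᵢ (u)·wᵢ = (-2)·(-2) + (0)·(-2) + (6)·(54) + (7)·(70) + (11)·(156) = 2534.

2534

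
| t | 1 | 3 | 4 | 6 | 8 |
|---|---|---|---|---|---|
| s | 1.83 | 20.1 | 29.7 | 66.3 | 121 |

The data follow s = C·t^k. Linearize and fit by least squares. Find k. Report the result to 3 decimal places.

k = 1.999

Taking logs, ln s = k·ln t + ln C, so regress ln s on ln t.
Σln t = 6.3561, Σ(ln t)² = 10.6632, Σln s = 15.9862, Σln t·ln s = 25.4853.
Equations: 10.6632·k + 6.3561·ln C = 25.4853;  6.3561·k + 5·ln C = 15.9862.
Δ = 10.6632·5 − (6.3561)² = 12.9161; k = (25.4853·5 − 6.3561·15.9862)/12.9161 = 1.99880, ln C = (10.6632·15.9862 − 6.3561·25.4853)/12.9161 = 0.65631.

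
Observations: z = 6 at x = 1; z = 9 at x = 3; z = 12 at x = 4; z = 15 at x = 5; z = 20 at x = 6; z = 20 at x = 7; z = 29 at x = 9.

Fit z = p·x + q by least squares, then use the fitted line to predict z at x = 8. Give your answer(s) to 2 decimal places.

Sums needed: Σx·x = 217, Σx = 35, Σ1 = 7.
Right-hand side: Σx·z = 677, Σz = 111.
So AᵀA·[p, q]ᵀ = Aᵀz: [[217, 35]; [35, 7]]·[p, q]ᵀ = [677, 111]ᵀ.
det = 217·7 − 35² = 294.
p = (677·7 − 35·111)/294 = 61/21; q = (217·111 − 35·677)/294 = 4/3.
At x = 8: ẑ = (61/21)·(8) + (4/3)·(1) = 172/7.

ẑ = 24.57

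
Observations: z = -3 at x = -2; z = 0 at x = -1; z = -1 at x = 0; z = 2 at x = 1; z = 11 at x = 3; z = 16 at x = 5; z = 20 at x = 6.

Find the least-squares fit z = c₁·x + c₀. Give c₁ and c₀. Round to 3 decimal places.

With design matrix M, MᵀM = [[76, 12]; [12, 7]] and Mᵀz = [241, 45]ᵀ.
Δ = 76·7 − 12² = 388.
c₁ = (241·7 − 12·45)/388 = 1147/388; c₀ = (76·45 − 12·241)/388 = 132/97.

c₁ = 2.956, c₀ = 1.361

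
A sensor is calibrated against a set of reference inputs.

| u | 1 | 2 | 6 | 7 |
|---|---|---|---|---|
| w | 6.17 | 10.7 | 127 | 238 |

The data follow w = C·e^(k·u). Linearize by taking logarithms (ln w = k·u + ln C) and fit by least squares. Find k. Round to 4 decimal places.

Let Y = ln w. Fitting Y = k·u + ln C by least squares:
Σu = 16.0000, Σ(u)² = 90.0000, Σln w = 14.5064, Σu·ln w = 73.9312.
Equations: 90.0000·k + 16.0000·ln C = 73.9312;  16.0000·k + 4·ln C = 14.5064.
Δ = 90.0000·4 − (16.0000)² = 104.0000; k = (73.9312·4 − 16.0000·14.5064)/104.0000 = 0.61175, ln C = (90.0000·14.5064 − 16.0000·73.9312)/104.0000 = 1.17958.

k = 0.6118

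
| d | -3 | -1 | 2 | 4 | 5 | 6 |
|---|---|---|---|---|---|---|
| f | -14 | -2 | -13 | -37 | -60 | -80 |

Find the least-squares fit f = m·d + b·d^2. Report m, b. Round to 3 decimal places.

m = -1.475, b = -2.015

Entries of MᵀM: Σd·d = 91, Σd·d^2 = 385, Σd^2·d^2 = 2275.
And Σd·f = -910, Σd^2·f = -5152.
Δ = 91·2275 − 385² = 58800.
m = ((-910)·2275 − 385·(-5152))/58800 = -59/40; b = (91·(-5152) − 385·(-910))/58800 = -403/200.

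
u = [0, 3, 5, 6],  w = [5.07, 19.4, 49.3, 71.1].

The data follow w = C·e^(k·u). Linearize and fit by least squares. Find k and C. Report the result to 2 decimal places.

Let Y = ln w. Fitting Y = k·u + ln C by least squares:
AᵀA = [[70.0000, 14.0000]; [14.0000, 4]], rhs = [53.9700, 12.7506]ᵀ  (here Σu = 14.0000, Σ(u)² = 70.0000, Σln w = 12.7506, Σu·ln w = 53.9700).
Δ = 70.0000·4 − (14.0000)² = 84.0000; k = (53.9700·4 − 14.0000·12.7506)/84.0000 = 0.44489, ln C = (70.0000·12.7506 − 14.0000·53.9700)/84.0000 = 1.63053, so C = exp(1.63053) = 5.10657.

k = 0.44, C = 5.11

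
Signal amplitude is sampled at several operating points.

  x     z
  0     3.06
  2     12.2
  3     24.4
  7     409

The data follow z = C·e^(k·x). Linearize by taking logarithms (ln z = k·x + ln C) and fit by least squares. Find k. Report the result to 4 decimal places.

k = 0.6999

Let Y = ln z. Fitting Y = k·x + ln C by least squares:
XᵀX = [[62.0000, 12.0000]; [12.0000, 4]], rhs = [56.6826, 12.8281]ᵀ  (here Σx = 12.0000, Σ(x)² = 62.0000, Σln z = 12.8281, Σx·ln z = 56.6826).
Δ = 62.0000·4 − (12.0000)² = 104.0000; k = (56.6826·4 − 12.0000·12.8281)/104.0000 = 0.69993, ln C = (62.0000·12.8281 − 12.0000·56.6826)/104.0000 = 1.10725.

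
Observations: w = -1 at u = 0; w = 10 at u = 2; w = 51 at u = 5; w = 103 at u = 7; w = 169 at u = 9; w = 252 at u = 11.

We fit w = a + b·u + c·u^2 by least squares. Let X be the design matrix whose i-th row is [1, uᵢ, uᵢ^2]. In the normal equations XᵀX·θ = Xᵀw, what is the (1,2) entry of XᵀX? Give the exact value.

Row 1 ↔ basis 1, column 2 ↔ basis u, so (XᵀX)_{1,2} = Σᵢ u = (1)·(0) + (1)·(2) + (1)·(5) + (1)·(7) + (1)·(9) + (1)·(11) = 34.

34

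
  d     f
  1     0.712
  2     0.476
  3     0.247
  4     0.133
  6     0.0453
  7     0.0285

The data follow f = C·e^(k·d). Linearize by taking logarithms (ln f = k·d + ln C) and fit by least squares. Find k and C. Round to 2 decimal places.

k = -0.55, C = 1.30

With ln fᵢ as the transformed response and dᵢ as the regressor:
AᵀA = [[115.0000, 23.0000]; [23.0000, 6]], rhs = [-57.5607, -11.1501]ᵀ  (here Σd = 23.0000, Σ(d)² = 115.0000, Σln f = -11.1501, Σd·ln f = -57.5607).
Solving (det = 161.0000): k = -0.55225, ln C = 0.25861, so C = exp(0.25861) = 1.29513.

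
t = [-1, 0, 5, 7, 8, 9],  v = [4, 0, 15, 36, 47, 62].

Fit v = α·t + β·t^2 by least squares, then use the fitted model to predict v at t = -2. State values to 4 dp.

Setting ∂/∂α … = 0 gives: 220·α + 1708·β = 1257;  1708·α + 13684·β = 10173.
(Σt·t = 220, Σt·t^2 = 1708, Σt^2·t^2 = 13684, Σt·v = 1257, Σt^2·v = 10173.)
Determinant 220·13684 − 1708² = 93216.
α = (1257·13684 − 1708·10173)/93216 = -7279/3884; β = (220·10173 − 1708·1257)/93216 = 949/971.
At t = -2: v̂ = (-7279/3884)·(-2) + (949/971)·(4) = 14871/1942.

v̂ = 7.6576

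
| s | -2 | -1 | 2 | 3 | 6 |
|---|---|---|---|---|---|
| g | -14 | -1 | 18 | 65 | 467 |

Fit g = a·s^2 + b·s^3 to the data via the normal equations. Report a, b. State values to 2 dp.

The normal equations are: 1410·a + 8018·b = 17412;  8018·a + 47514·b = 102884.
Eliminating b: 47514·(row 1) − 8018·(row 2) gives 2706416·a = 47514·17412 − 8018·102884 = 2389856, so a = 149366/169151.
Then b = (102884 − 8018·(149366/169151))/47514 = 341064/169151.

a = 0.88, b = 2.02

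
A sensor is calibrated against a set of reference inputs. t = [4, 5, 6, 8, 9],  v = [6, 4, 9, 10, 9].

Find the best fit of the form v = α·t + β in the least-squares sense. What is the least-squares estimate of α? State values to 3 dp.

α = 0.919

Normal-equation sums: Σt·t = 222, Σt = 32, Σ1 = 5.
For Xᵀv: Σt·v = 259, Σv = 38.
Normal equations: [[222, 32]; [32, 5]]·[α, β]ᵀ = [259, 38]ᵀ.
Determinant 222·5 − 32² = 86.
α = (259·5 − 32·38)/86 = 79/86; β = (222·38 − 32·259)/86 = 74/43.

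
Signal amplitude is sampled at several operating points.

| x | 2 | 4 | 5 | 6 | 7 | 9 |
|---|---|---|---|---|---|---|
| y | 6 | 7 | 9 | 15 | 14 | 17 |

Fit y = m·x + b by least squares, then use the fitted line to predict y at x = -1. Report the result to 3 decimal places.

ŷ = -0.124

The normal system MᵀM·[m, b]ᵀ = Mᵀy is [[211, 33]; [33, 6]]·[m, b]ᵀ = [426, 68]ᵀ.
Determinant 211·6 − 33² = 177.
m = (426·6 − 33·68)/177 = 104/59; b = (211·68 − 33·426)/177 = 290/177.
At x = -1: ŷ = (104/59)·(-1) + (290/177)·(1) = -22/177.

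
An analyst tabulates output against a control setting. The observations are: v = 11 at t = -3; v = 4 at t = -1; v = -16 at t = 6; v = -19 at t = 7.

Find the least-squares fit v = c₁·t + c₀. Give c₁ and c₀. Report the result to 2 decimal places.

c₁ = -2.96, c₀ = 1.65

Normal-equation sums: Σt·t = 95, Σt = 9, Σ1 = 4.
Moment sums: Σt·v = -266, Σv = -20.
So AᵀA·[c₁, c₀]ᵀ = Aᵀv: [[95, 9]; [9, 4]]·[c₁, c₀]ᵀ = [-266, -20]ᵀ.
det = 95·4 − 9² = 299.
c₁ = ((-266)·4 − 9·(-20))/299 = -68/23; c₀ = (95·(-20) − 9·(-266))/299 = 38/23.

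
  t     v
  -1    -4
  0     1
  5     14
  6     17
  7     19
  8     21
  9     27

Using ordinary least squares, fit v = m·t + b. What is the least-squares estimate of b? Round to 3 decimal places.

With design matrix M, MᵀM = [[256, 34]; [34, 7]] and Mᵀv = [720, 95]ᵀ.
Δ = 256·7 − 34² = 636.
m = (720·7 − 34·95)/636 = 905/318; b = (256·95 − 34·720)/636 = -40/159.

b = -0.252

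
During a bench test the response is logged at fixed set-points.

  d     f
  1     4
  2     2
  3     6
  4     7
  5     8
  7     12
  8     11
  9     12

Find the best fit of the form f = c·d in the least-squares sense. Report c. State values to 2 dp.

c = 1.50

With design matrix X, XᵀX = [[249]] and Xᵀf = [374]ᵀ.
Hence c = 374 / 249 ≈ 1.50201.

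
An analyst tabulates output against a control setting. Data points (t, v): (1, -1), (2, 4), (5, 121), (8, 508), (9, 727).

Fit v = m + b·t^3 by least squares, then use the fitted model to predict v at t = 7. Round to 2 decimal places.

v̂ = 339.86

Normal-equation sums: Σ1 = 5, Σt^3 = 1375, Σt^3·t^3 = 809275.
Right-hand side: Σv = 1359, Σt^3·v = 805235.
AᵀA·[m, b]ᵀ = Aᵀv becomes [[5, 1375]; [1375, 809275]]·[m, b]ᵀ = [1359, 805235]ᵀ.
det = 5·809275 − 1375² = 2155750.
m = (1359·809275 − 1375·805235)/2155750 = -147868/43115; b = (5·805235 − 1375·1359)/2155750 = 43151/43115.
At t = 7: v̂ = (-147868/43115)·(1) + (43151/43115)·(343) = 2930585/8623.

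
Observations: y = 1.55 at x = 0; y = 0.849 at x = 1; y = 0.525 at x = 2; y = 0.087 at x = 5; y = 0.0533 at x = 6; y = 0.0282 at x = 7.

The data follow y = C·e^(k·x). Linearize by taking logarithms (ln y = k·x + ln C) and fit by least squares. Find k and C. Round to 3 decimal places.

k = -0.570, C = 1.555

Linearized form: ln y = k·x + ln C. From the 6 transformed points,
XᵀX = [[115.0000, 21.0000]; [21.0000, 6]], rhs = [-56.2316, -9.3119]ᵀ  (here Σx = 21.0000, Σ(x)² = 115.0000, Σln y = -9.3119, Σx·ln y = -56.2316).
Slope k = (n·Σx·ln y − Σx·Σln y)/(n·Σ(x)² − (Σx)²) = (6·-56.2316 − 21.0000·-9.3119)/249.0000 = -0.56964; ln C = (Σln y − k·Σx)/n = 0.44175, so C = exp(0.44175) = 1.55542.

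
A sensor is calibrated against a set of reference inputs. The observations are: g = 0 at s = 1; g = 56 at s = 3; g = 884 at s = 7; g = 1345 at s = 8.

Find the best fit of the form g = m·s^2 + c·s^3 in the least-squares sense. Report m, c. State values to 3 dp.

m = -2.716, c = 2.966

With design matrix A, AᵀA = [[6579, 49819]; [49819, 380523]] and Aᵀg = [129900, 993364]ᵀ.
det = 6579·380523 − 49819² = 21528056.
m = (129900·380523 − 49819·993364)/21528056 = -664357/244637; c = (6579·993364 − 49819·129900)/21528056 = 7981707/2691007.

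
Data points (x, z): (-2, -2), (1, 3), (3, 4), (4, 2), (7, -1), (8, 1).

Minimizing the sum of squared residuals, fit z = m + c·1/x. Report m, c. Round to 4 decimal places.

Normal-equation sums: Σ1 = 6, Σ1/x = 227/168, Σ1/x·1/x = 41197/28224.
Moment sums: Σz = 7, Σ1/x·z = 977/168.
det = 6·(41197/28224) − (227/168)² = 195653/28224.
m = (7·(41197/28224) − (227/168)·(977/168))/(195653/28224) = 66600/195653; c = (6·(977/168) − (227/168)·7)/(195653/28224) = 717864/195653.

m = 0.3404, c = 3.6691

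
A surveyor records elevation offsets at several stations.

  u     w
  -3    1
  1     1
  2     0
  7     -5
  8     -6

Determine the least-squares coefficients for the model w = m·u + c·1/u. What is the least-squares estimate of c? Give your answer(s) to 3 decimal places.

c = 2.124

The normal system AᵀA·[m, c]ᵀ = Aᵀw is [[127, 5]; [5, 39433/28224]]·[m, c]ᵀ = [-85, -67/84]ᵀ.
Determinant 127·(39433/28224) − 5² = 4302391/28224.
m = ((-85)·(39433/28224) − 5·(-67/84))/(4302391/28224) = -3239245/4302391; c = (127·(-67/84) − 5·(-85))/(4302391/28224) = 9136176/4302391.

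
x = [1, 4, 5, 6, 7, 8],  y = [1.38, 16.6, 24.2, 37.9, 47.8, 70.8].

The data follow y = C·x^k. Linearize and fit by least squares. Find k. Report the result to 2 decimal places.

k = 1.86

Let Y = ln y. Fitting Y = k·ln x + ln C by least squares:
Σln x = 8.8128, Σ(ln x)² = 15.8331, Σln y = 18.0797, Σln x·ln y = 31.9189.
Equations: 15.8331·k + 8.8128·ln C = 31.9189;  8.8128·k + 6·ln C = 18.0797.
Solving (det = 17.3327): k = 1.85660, ln C = 0.28629.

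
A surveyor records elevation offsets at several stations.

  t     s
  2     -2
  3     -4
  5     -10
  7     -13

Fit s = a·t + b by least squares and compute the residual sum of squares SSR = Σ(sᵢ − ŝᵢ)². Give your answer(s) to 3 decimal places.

SSR = 1.525

Compute the Gram sums: Σt·t = 87, Σt = 17, Σ1 = 4.
Right-hand side: Σt·s = -157, Σs = -29.
So XᵀX·[a, b]ᵀ = Xᵀs: [[87, 17]; [17, 4]]·[a, b]ᵀ = [-157, -29]ᵀ.
Eliminating b: 4·(row 1) − 17·(row 2) gives 59·a = 4·(-157) − 17·(-29) = -135, so a = -135/59.
Then b = ((-29) − 17·(-135/59))/4 = 146/59.
Residuals: 6/59, 23/59, -61/59, 32/59; SSR = 90/59.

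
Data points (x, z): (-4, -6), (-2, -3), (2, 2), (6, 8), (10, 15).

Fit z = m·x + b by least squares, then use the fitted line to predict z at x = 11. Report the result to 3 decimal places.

ẑ = 15.890

From the data, Σx·x = 160, Σx = 12, Σ1 = 5.
Moment sums: Σx·z = 232, Σz = 16.
Determinant 160·5 − 12² = 656.
m = (232·5 − 12·16)/656 = 121/82; b = (160·16 − 12·232)/656 = -14/41.
At x = 11: ẑ = (121/82)·(11) + (-14/41)·(1) = 1303/82.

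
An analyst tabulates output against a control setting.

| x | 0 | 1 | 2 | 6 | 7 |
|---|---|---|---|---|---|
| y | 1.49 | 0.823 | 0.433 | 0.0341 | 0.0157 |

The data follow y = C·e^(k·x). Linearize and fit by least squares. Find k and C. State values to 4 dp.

k = -0.6466, C = 1.5465

Linearized form: ln y = k·x + ln C. From the 5 transformed points,
Over the data: Σx = 16.0000, Σ(x)² = 90.0000, Σln y = -8.1656, Σx·ln y = -51.2182.
Normal system: [[90.0000, 16.0000]; [16.0000, 5]]·[k, ln C]ᵀ = [-51.2182, -8.1656]ᵀ.
Δ = 90.0000·5 − (16.0000)² = 194.0000; k = (-51.2182·5 − 16.0000·-8.1656)/194.0000 = -0.64661, ln C = (90.0000·-8.1656 − 16.0000·-51.2182)/194.0000 = 0.43602, so C = exp(0.43602) = 1.54654.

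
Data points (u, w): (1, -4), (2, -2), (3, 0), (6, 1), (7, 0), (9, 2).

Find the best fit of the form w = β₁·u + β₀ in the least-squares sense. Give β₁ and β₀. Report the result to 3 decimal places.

β₁ = 0.608, β₀ = -3.338

XᵀX·[β₁, β₀]ᵀ = Xᵀw reads: 180·β₁ + 28·β₀ = 16;  28·β₁ + 6·β₀ = -3.
(Σu·u = 180, Σu = 28, Σ1 = 6, Σu·w = 16, Σw = -3.)
det = 180·6 − 28² = 296.
β₁ = (16·6 − 28·(-3))/296 = 45/74; β₀ = (180·(-3) − 28·16)/296 = -247/74.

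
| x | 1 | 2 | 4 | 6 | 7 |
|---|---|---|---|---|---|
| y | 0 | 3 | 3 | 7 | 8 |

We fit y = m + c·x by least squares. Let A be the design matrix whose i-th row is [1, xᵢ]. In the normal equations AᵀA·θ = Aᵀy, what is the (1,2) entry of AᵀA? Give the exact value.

Row 1 ↔ basis 1, column 2 ↔ basis x, so (AᵀA)_{1,2} = Σᵢ x = (1)·(1) + (1)·(2) + (1)·(4) + (1)·(6) + (1)·(7) = 20.

20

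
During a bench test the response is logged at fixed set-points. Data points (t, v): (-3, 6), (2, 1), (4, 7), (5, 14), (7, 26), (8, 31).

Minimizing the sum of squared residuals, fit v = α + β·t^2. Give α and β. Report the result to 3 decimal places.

Normal-equation sums: Σ1 = 6, Σt^2 = 167, Σt^2·t^2 = 7475.
For Xᵀv: Σv = 85, Σt^2·v = 3778.
Normal equations: [[6, 167]; [167, 7475]]·[α, β]ᵀ = [85, 3778]ᵀ.
Eliminating β: 7475·(row 1) − 167·(row 2) gives 16961·α = 7475·85 − 167·3778 = 4449, so α = 4449/16961.
Then β = (3778 − 167·(4449/16961))/7475 = 8473/16961.

α = 0.262, β = 0.500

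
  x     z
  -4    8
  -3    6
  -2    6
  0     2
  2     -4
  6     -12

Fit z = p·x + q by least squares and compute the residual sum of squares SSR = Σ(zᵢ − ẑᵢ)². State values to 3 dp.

SSR = 5.172

Normal-equation sums: Σx·x = 69, Σx = -1, Σ1 = 6.
And Σx·z = -142, Σz = 6.
det = 69·6 − (-1)² = 413.
p = ((-142)·6 − (-1)·6)/413 = -846/413; q = (69·6 − (-1)·(-142))/413 = 272/413.
Residuals: -352/413, -332/413, 514/413, 554/413, -232/413, -152/413; SSR = 2136/413.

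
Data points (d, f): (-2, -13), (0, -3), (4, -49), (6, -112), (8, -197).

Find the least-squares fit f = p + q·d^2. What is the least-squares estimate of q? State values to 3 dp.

Setting ∂/∂p … = 0 gives: 5·p + 120·q = -374;  120·p + 5664·q = -17476.
(Σ1 = 5, Σd^2 = 120, Σd^2·d^2 = 5664, Σf = -374, Σd^2·f = -17476.)
det = 5·5664 − 120² = 13920.
p = ((-374)·5664 − 120·(-17476))/13920 = -221/145; q = (5·(-17476) − 120·(-374))/13920 = -2125/696.

q = -3.053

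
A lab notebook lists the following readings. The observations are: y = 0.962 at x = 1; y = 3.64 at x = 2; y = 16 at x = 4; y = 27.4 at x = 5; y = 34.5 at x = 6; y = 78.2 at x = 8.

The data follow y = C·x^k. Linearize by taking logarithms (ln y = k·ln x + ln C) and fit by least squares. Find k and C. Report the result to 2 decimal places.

k = 2.09, C = 0.91

Let Y = ln y. Fitting Y = k·ln x + ln C by least squares:
XᵀX = [[12.5270, 7.5601]; [7.5601, 6]], rhs = [25.4767, 15.2366]ᵀ  (here Σln x = 7.5601, Σ(ln x)² = 12.5270, Σln y = 15.2366, Σln x·ln y = 25.4767).
Δ = 12.5270·6 − (7.5601)² = 18.0074; k = (25.4767·6 − 7.5601·15.2366)/18.0074 = 2.09192, ln C = (12.5270·15.2366 − 7.5601·25.4767)/18.0074 = -0.09642, so C = exp(-0.09642) = 0.90809.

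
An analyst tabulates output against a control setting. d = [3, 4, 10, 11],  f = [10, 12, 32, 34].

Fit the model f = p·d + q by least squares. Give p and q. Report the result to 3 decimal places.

Compute the Gram sums: Σd·d = 246, Σd = 28, Σ1 = 4.
And Σd·f = 772, Σf = 88.
XᵀX·[p, q]ᵀ = Xᵀf becomes [[246, 28]; [28, 4]]·[p, q]ᵀ = [772, 88]ᵀ.
Eliminating q: 4·(row 1) − 28·(row 2) gives 200·p = 4·772 − 28·88 = 624, so p = 78/25.
Then q = (88 − 28·(78/25))/4 = 4/25.

p = 3.120, q = 0.160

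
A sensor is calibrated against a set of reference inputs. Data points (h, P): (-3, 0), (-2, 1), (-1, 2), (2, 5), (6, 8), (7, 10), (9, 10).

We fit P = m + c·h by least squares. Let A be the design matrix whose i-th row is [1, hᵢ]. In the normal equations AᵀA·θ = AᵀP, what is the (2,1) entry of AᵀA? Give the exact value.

Row 2 ↔ basis h, column 1 ↔ basis 1, so (AᵀA)_{2,1} = Σᵢ h = (-3)·(1) + (-2)·(1) + (-1)·(1) + (2)·(1) + (6)·(1) + (7)·(1) + (9)·(1) = 18.

18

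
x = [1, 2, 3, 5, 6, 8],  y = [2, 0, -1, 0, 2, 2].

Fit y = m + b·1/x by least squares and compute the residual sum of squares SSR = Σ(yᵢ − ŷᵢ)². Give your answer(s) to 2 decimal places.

AᵀA·[m, b]ᵀ = Aᵀy reads: 6·m + (93/40)·b = 5;  (93/40)·m + (20801/14400)·b = 9/4.
Determinant 6·(20801/14400) − (93/40)² = 3131/960.
m = (5·(20801/14400) − (93/40)·(9/4))/(3131/960) = 185/303; b = (6·(9/4) − (93/40)·5)/(3131/960) = 1800/3131.
Residuals: 7651/9393, -8435/9393, -16928/9393, -6815/9393, 12151/9393, 12376/9393; SSR = 81284/9393.

SSR = 8.65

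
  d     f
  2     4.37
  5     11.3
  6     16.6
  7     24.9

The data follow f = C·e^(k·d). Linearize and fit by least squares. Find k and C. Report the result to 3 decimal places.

Taking logs, ln f = k·d + ln C, so regress ln f on d.
Σd = 20.0000, Σ(d)² = 114.0000, Σln f = 9.9238, Σd·ln f = 54.4340.
Equations: 114.0000·k + 20.0000·ln C = 54.4340;  20.0000·k + 4·ln C = 9.9238.
Slope k = (n·Σd·ln f − Σd·Σln f)/(n·Σ(d)² − (Σd)²) = (4·54.4340 − 20.0000·9.9238)/56.0000 = 0.34392; ln C = (Σln f − k·Σd)/n = 0.76137, so C = exp(0.76137) = 2.14121.

k = 0.344, C = 2.141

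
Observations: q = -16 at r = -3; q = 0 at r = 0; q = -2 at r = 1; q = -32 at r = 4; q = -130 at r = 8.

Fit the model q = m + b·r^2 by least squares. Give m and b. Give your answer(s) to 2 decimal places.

With design matrix A, AᵀA = [[5, 90]; [90, 4434]] and Aᵀq = [-180, -8978]ᵀ.
det = 5·4434 − 90² = 14070.
m = ((-180)·4434 − 90·(-8978))/14070 = 330/469; b = (5·(-8978) − 90·(-180))/14070 = -2869/1407.

m = 0.70, b = -2.04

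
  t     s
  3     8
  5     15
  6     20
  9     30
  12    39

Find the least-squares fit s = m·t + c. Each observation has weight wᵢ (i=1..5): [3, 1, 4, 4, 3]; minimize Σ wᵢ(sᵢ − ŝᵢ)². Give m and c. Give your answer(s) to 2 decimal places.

Normal-equation sums: Σwᵢ·t·t = 952, Σwᵢ·t = 110, Σwᵢ·1 = 15.
Right-hand side: Σwᵢ·t·s = 3111, Σwᵢ·s = 356.
MᵀWM·[m, c]ᵀ = MᵀWs becomes [[952, 110]; [110, 15]]·[m, c]ᵀ = [3111, 356]ᵀ.
Δ = 952·15 − 110² = 2180.
m = (3111·15 − 110·356)/2180 = 1501/436; c = (952·356 − 110·3111)/2180 = -1649/1090.

m = 3.44, c = -1.51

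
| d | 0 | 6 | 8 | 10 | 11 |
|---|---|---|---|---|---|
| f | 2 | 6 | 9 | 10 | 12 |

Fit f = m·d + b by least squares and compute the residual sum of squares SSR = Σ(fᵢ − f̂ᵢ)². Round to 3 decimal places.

The normal equations are: 321·m + 35·b = 340;  35·m + 5·b = 39.
Eliminating b: 5·(row 1) − 35·(row 2) gives 380·m = 5·340 − 35·39 = 335, so m = 67/76.
Then b = (39 − 35·(67/76))/5 = 619/380.
Residuals: 141/380, -349/380, 121/380, -169/380, 64/95; SSR = 659/380.

SSR = 1.734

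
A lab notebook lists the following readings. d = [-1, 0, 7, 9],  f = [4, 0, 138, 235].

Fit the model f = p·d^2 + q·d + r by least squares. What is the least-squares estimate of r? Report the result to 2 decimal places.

r = -0.72

The normal system XᵀX·[p, q, r]ᵀ = Xᵀf is [[8963, 1071, 131]; [1071, 131, 15]; [131, 15, 4]]·[p, q, r]ᵀ = [25801, 3077, 377]ᵀ.
Solving the 3×3 system (Gaussian elimination) gives p = 20718/6589, q = -14075/6589, r = -4720/6589.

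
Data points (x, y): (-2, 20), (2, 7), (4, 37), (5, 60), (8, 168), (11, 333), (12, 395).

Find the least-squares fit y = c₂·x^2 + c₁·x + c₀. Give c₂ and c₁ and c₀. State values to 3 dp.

Entries of AᵀA: Σx^2·x^2 = 40386, Σx^2·x = 3760, Σx^2 = 378, Σx·x = 378, Σx = 40, Σ1 = 7.
Right-hand side: Σx^2·y = 110125, Σx·y = 10169, Σy = 1020.
AᵀA·[c₂, c₁, c₀]ᵀ = Aᵀy becomes [[40386, 3760, 378]; [3760, 378, 40]; [378, 40, 7]]·[c₂, c₁, c₀]ᵀ = [110125, 10169, 1020]ᵀ.
Inverting the 3×3 Gram matrix, [c₂, c₁, c₀]ᵀ = [4482135/1486402, -4816979/1486402, 1040155/743201]ᵀ.

c₂ = 3.015, c₁ = -3.241, c₀ = 1.400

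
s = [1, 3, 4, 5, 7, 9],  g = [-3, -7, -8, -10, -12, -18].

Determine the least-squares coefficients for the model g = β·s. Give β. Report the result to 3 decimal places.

β = -1.945

Setting ∂/∂β … = 0 gives: 181·β = -352.
(Σs·s = 181, Σs·g = -352.)
Hence β = -352 / 181 ≈ -1.94475.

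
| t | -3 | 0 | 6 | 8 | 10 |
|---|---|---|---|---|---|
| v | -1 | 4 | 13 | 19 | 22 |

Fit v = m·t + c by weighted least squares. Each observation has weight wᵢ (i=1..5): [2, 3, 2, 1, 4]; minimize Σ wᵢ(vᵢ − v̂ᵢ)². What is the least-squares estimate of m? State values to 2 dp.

Forming XᵀWX = [[554, 54]; [54, 12]] and XᵀWv = [1194, 143]ᵀ gives XᵀWX·[m, c]ᵀ = XᵀWv.
Δ = 554·12 − 54² = 3732.
m = (1194·12 − 54·143)/3732 = 1101/622; c = (554·143 − 54·1194)/3732 = 7373/1866.

m = 1.77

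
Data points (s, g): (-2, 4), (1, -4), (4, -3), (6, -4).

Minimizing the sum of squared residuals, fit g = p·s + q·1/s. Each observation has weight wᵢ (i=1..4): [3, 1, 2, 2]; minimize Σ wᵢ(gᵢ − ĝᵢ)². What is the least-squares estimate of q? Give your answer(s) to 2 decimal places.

Compute the Gram sums: Σwᵢ·s·s = 117, Σwᵢ·s·1/s = 8, Σwᵢ·1/s·1/s = 139/72.
And Σwᵢ·s·g = -100, Σwᵢ·1/s·g = -77/6.
So AᵀWA·[p, q]ᵀ = AᵀWg: [[117, 8]; [8, 139/72]]·[p, q]ᵀ = [-100, -77/6]ᵀ.
Δ = 117·(139/72) − 8² = 1295/8.
p = ((-100)·(139/72) − 8·(-77/6))/(1295/8) = -6508/11655; q = (117·(-77/6) − 8·(-100))/(1295/8) = -5612/1295.

q = -4.33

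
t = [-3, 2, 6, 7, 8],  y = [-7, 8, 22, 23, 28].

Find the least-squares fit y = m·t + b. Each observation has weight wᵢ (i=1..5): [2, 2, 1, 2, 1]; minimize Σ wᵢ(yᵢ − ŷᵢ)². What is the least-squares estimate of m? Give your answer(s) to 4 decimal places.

m = 3.1075

Normal-equation sums: Σwᵢ·t·t = 224, Σwᵢ·t = 26, Σwᵢ·1 = 8.
Right-hand side: Σwᵢ·t·y = 752, Σwᵢ·y = 98.
XᵀWX·[m, b]ᵀ = XᵀWy becomes [[224, 26]; [26, 8]]·[m, b]ᵀ = [752, 98]ᵀ.
Eliminating b: 8·(row 1) − 26·(row 2) gives 1116·m = 8·752 − 26·98 = 3468, so m = 289/93.
Then b = (98 − 26·(289/93))/8 = 200/93.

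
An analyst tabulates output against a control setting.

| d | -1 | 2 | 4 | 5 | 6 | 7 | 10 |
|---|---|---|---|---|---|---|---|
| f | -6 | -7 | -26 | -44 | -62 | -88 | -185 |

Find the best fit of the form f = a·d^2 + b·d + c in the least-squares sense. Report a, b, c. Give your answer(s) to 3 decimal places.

Normal-equation sums: Σd^2·d^2 = 14595, Σd^2·d = 1755, Σd^2 = 231, Σd·d = 231, Σd = 33, Σ1 = 7.
And Σd^2·f = -26594, Σd·f = -3170, Σf = -418.
Solving the 3×3 system (Gaussian elimination) gives a = -97222/48027, b = 13532/6861, c = -35376/16009.

a = -2.024, b = 1.972, c = -2.210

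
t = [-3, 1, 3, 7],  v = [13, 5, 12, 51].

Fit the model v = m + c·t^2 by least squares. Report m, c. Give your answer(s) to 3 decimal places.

The normal equations are: 4·m + 68·c = 81;  68·m + 2564·c = 2729.
det = 4·2564 − 68² = 5632.
m = (81·2564 − 68·2729)/5632 = 691/176; c = (4·2729 − 68·81)/5632 = 169/176.

m = 3.926, c = 0.960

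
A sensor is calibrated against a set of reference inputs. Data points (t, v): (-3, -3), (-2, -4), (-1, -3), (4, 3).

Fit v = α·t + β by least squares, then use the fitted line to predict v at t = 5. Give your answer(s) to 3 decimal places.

With design matrix A, AᵀA = [[30, -2]; [-2, 4]] and Aᵀv = [32, -7]ᵀ.
det = 30·4 − (-2)² = 116.
α = (32·4 − (-2)·(-7))/116 = 57/58; β = (30·(-7) − (-2)·32)/116 = -73/58.
At t = 5: v̂ = (57/58)·(5) + (-73/58)·(1) = 106/29.

v̂ = 3.655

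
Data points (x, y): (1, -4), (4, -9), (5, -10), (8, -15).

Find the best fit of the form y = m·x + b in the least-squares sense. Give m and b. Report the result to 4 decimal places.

m = -1.5600, b = -2.4800

Compute the Gram sums: Σx·x = 106, Σx = 18, Σ1 = 4.
Moment sums: Σx·y = -210, Σy = -38.
Δ = 106·4 − 18² = 100.
m = ((-210)·4 − 18·(-38))/100 = -39/25; b = (106·(-38) − 18·(-210))/100 = -62/25.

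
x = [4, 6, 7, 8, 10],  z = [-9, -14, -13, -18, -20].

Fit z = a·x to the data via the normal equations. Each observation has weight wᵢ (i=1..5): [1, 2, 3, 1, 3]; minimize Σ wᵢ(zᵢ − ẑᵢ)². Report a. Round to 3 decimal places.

The normal equations are: 599·a = -1221.
a = (-1221)/599 = -2.0384.

a = -2.038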